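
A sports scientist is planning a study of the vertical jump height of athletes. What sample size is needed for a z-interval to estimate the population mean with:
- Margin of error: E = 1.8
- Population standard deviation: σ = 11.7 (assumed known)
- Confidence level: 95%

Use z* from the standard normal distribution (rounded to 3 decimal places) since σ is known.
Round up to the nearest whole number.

Using z* since population σ is known (z-interval formula).

For 95% confidence, z* = 1.96 (from standard normal table)

Sample size formula for z-interval: n = (z*σ/E)²

n = (1.96 × 11.7 / 1.8)²
  = (12.740000)²
  = 162.3076

Round up to the nearest whole number: n = 163

163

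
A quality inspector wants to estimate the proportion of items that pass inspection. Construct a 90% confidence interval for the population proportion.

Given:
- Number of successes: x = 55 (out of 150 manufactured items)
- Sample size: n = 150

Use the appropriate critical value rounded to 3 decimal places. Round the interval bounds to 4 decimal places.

Sample proportion: p̂ = 55/150 = 0.366667

Check conditions for normal approximation:
  np̂ = 55 ≥ 10 ✓
  n(1-p̂) = 95 ≥ 10 ✓

The sample is large enough, so use a z-interval (normal approximation) for the proportion.

For 90% confidence, z* = 1.645 (from standard normal table)

Standard error: SE = √(p̂(1-p̂)/n) = √(0.366667×0.633333/150) = 0.03934651

Margin of error: E = z* × SE = 1.645 × 0.03934651 = 0.064725

Z-interval: p̂ ± E = 0.366667 ± 0.064725 = (0.301942, 0.431392)

Rounded to 4 decimal places:

(0.3019, 0.4314)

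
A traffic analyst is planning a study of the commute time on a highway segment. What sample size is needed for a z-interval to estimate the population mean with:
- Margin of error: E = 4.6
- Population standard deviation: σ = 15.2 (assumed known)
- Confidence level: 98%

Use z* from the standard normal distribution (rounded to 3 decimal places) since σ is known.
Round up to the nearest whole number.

Using z* since population σ is known (z-interval formula).

For 98% confidence, z* = 2.326 (from standard normal table)

Sample size formula for z-interval: n = (z*σ/E)²

n = (2.326 × 15.2 / 4.6)²
  = (7.685913)²
  = 59.0733

Round up to the nearest whole number: n = 60

60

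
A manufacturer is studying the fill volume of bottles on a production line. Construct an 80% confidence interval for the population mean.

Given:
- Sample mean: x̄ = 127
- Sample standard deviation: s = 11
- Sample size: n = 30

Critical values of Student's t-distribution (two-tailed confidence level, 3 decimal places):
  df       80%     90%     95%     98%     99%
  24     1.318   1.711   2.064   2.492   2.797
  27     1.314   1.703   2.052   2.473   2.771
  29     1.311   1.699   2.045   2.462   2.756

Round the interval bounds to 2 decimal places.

The population standard deviation σ is unknown (only the sample standard deviation s is given), so use a t-interval with df = n - 1 = 30 - 1 = 29.

For 80% confidence with df = 29, t* = 1.311 (from t-table)

Standard error: SE = s/√n = 11/√30 = 2.008316

Margin of error: E = t* × SE = 1.311 × 2.008316 = 2.6329

T-interval: x̄ ± E = 127 ± 2.6329 = (124.3671, 129.6329)

Rounded to 2 decimal places:

(124.37, 129.63)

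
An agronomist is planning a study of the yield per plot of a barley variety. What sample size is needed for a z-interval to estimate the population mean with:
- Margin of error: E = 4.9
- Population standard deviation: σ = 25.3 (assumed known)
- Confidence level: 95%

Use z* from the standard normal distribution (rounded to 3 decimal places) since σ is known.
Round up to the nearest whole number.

Using z* since population σ is known (z-interval formula).

For 95% confidence, z* = 1.96 (from standard normal table)

Sample size formula for z-interval: n = (z*σ/E)²

n = (1.96 × 25.3 / 4.9)²
  = (10.120000)²
  = 102.4144

Round up to the nearest whole number: n = 103

103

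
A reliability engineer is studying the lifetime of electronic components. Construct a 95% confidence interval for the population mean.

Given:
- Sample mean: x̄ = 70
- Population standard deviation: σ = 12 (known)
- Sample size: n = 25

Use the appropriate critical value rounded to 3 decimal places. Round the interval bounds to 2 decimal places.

The population standard deviation σ is known, so use a z-interval (standard normal critical value).

For 95% confidence, z* = 1.96 (from standard normal table)

Standard error: SE = σ/√n = 12/√25 = 2.400000

Margin of error: E = z* × SE = 1.96 × 2.400000 = 4.7040

Z-interval: x̄ ± E = 70 ± 4.7040 = (65.2960, 74.7040)

Rounded to 2 decimal places:

(65.30, 74.70)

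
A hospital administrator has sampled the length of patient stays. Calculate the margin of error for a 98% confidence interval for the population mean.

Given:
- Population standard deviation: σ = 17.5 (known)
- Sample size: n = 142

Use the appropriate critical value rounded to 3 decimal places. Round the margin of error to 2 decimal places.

The population standard deviation σ is known, so use the z-interval margin of error formula.

For 98% confidence, z* = 2.326 (from standard normal table)

Margin of error formula for z-interval: E = z* × σ/√n

E = 2.326 × 17.5/√142
  = 2.326 × 1.468567
  = 3.4159

Rounded to 2 decimal places:

3.42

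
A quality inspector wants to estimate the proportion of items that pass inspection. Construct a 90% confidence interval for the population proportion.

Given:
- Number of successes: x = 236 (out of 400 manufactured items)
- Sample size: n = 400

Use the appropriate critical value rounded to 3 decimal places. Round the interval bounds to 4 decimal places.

Sample proportion: p̂ = 236/400 = 0.590000

Check conditions for normal approximation:
  np̂ = 236 ≥ 10 ✓
  n(1-p̂) = 164 ≥ 10 ✓

The sample is large enough, so use a z-interval (normal approximation) for the proportion.

For 90% confidence, z* = 1.645 (from standard normal table)

Standard error: SE = √(p̂(1-p̂)/n) = √(0.590000×0.410000/400) = 0.02459167

Margin of error: E = z* × SE = 1.645 × 0.02459167 = 0.040453

Z-interval: p̂ ± E = 0.590000 ± 0.040453 = (0.549547, 0.630453)

Rounded to 4 decimal places:

(0.5495, 0.6305)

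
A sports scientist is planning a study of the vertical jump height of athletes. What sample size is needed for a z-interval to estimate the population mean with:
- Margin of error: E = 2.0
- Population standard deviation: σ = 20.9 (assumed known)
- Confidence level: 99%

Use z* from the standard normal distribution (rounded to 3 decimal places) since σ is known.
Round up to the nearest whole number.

Using z* since population σ is known (z-interval formula).

For 99% confidence, z* = 2.576 (from standard normal table)

Sample size formula for z-interval: n = (z*σ/E)²

n = (2.576 × 20.9 / 2.0)²
  = (26.919200)²
  = 724.6433

Round up to the nearest whole number: n = 725

725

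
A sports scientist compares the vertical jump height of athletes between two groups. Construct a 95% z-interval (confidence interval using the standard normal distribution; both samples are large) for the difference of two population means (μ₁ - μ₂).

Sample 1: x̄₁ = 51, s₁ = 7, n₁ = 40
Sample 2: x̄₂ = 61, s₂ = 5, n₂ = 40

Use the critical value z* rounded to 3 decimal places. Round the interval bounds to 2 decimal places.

Both samples are large (n₁ = 40 ≥ 30, n₂ = 40 ≥ 30), so a z-interval for the difference of means applies.

Point estimate: x̄₁ - x̄₂ = 51 - 61 = -10

Standard error: SE = √(s₁²/n₁ + s₂²/n₂)
= √(7²/40 + 5²/40)
= √(1.225000 + 0.625000)
= 1.360147

For 95% confidence, z* = 1.96 (from standard normal table)
Margin of error: E = z* × SE = 1.96 × 1.360147 = 2.6659

Z-interval: (x̄₁ - x̄₂) ± E = -10 ± 2.6659 = (-12.6659, -7.3341)

Rounded to 2 decimal places:

(-12.67, -7.33)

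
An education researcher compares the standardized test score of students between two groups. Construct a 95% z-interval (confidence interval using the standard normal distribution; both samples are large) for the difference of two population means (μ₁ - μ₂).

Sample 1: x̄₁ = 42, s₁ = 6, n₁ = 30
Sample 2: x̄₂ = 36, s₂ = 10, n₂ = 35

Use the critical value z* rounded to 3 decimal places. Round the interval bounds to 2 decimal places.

Both samples are large (n₁ = 30 ≥ 30, n₂ = 35 ≥ 30), so a z-interval for the difference of means applies.

Point estimate: x̄₁ - x̄₂ = 42 - 36 = 6

Standard error: SE = √(s₁²/n₁ + s₂²/n₂)
= √(6²/30 + 10²/35)
= √(1.200000 + 2.857143)
= 2.014235

For 95% confidence, z* = 1.96 (from standard normal table)
Margin of error: E = z* × SE = 1.96 × 2.014235 = 3.9479

Z-interval: (x̄₁ - x̄₂) ± E = 6 ± 3.9479 = (2.0521, 9.9479)

Rounded to 2 decimal places:

(2.05, 9.95)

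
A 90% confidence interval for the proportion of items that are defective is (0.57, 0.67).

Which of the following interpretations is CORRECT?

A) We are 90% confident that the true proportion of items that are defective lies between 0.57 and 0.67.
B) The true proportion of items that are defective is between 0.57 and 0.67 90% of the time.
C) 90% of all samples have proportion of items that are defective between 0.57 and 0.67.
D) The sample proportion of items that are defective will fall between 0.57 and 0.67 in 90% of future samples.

A confidence interval represents our confidence in the procedure, not a probability statement about the parameter.

Key concept: If we repeated this sampling process many times and computed a 90% CI each time, about 90% of those intervals would contain the true population parameter.

For this specific interval (0.57, 0.67):
- Midpoint (point estimate): 0.62
- Margin of error: 0.05

The correct interpretation is the one stating confidence that the true parameter lies in the interval — option A.

A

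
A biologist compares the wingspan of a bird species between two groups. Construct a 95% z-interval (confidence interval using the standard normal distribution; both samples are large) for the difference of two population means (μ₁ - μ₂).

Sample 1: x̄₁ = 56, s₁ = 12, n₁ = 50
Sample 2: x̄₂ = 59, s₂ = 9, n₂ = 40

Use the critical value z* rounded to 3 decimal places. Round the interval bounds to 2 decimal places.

Both samples are large (n₁ = 50 ≥ 30, n₂ = 40 ≥ 30), so a z-interval for the difference of means applies.

Point estimate: x̄₁ - x̄₂ = 56 - 59 = -3

Standard error: SE = √(s₁²/n₁ + s₂²/n₂)
= √(12²/50 + 9²/40)
= √(2.880000 + 2.025000)
= 2.214723

For 95% confidence, z* = 1.96 (from standard normal table)
Margin of error: E = z* × SE = 1.96 × 2.214723 = 4.3409

Z-interval: (x̄₁ - x̄₂) ± E = -3 ± 4.3409 = (-7.3409, 1.3409)

Rounded to 2 decimal places:

(-7.34, 1.34)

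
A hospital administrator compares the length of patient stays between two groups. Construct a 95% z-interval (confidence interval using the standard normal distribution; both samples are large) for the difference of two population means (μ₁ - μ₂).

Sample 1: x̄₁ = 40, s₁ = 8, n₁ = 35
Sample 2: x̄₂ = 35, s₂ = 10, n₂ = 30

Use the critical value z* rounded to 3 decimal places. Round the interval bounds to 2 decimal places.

Both samples are large (n₁ = 35 ≥ 30, n₂ = 30 ≥ 30), so a z-interval for the difference of means applies.

Point estimate: x̄₁ - x̄₂ = 40 - 35 = 5

Standard error: SE = √(s₁²/n₁ + s₂²/n₂)
= √(8²/35 + 10²/30)
= √(1.828571 + 3.333333)
= 2.271983

For 95% confidence, z* = 1.96 (from standard normal table)
Margin of error: E = z* × SE = 1.96 × 2.271983 = 4.4531

Z-interval: (x̄₁ - x̄₂) ± E = 5 ± 4.4531 = (0.5469, 9.4531)

Rounded to 2 decimal places:

(0.55, 9.45)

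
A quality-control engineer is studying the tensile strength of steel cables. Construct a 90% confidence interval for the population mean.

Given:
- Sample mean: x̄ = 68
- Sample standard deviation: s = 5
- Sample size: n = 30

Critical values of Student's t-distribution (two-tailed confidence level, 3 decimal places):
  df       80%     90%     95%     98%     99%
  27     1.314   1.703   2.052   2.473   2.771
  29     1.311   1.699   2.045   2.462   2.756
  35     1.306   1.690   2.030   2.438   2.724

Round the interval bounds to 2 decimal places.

The population standard deviation σ is unknown (only the sample standard deviation s is given), so use a t-interval with df = n - 1 = 30 - 1 = 29.

For 90% confidence with df = 29, t* = 1.699 (from t-table)

Standard error: SE = s/√n = 5/√30 = 0.912871

Margin of error: E = t* × SE = 1.699 × 0.912871 = 1.5510

T-interval: x̄ ± E = 68 ± 1.5510 = (66.4490, 69.5510)

Rounded to 2 decimal places:

(66.45, 69.55)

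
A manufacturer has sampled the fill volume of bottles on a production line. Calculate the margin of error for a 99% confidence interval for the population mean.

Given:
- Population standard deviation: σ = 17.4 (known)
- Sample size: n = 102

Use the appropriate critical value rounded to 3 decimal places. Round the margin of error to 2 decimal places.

The population standard deviation σ is known, so use the z-interval margin of error formula.

For 99% confidence, z* = 2.576 (from standard normal table)

Margin of error formula for z-interval: E = z* × σ/√n

E = 2.576 × 17.4/√102
  = 2.576 × 1.722857
  = 4.4381

Rounded to 2 decimal places:

4.44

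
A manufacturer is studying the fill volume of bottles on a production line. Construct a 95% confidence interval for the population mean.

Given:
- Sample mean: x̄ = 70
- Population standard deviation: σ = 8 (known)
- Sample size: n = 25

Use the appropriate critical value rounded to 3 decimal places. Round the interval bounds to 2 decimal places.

The population standard deviation σ is known, so use a z-interval (standard normal critical value).

For 95% confidence, z* = 1.96 (from standard normal table)

Standard error: SE = σ/√n = 8/√25 = 1.600000

Margin of error: E = z* × SE = 1.96 × 1.600000 = 3.1360

Z-interval: x̄ ± E = 70 ± 3.1360 = (66.8640, 73.1360)

Rounded to 2 decimal places:

(66.86, 73.14)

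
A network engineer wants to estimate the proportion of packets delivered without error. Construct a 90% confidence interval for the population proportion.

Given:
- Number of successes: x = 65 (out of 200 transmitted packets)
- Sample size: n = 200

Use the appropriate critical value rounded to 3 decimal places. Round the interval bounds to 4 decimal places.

Sample proportion: p̂ = 65/200 = 0.325000

Check conditions for normal approximation:
  np̂ = 65 ≥ 10 ✓
  n(1-p̂) = 135 ≥ 10 ✓

The sample is large enough, so use a z-interval (normal approximation) for the proportion.

For 90% confidence, z* = 1.645 (from standard normal table)

Standard error: SE = √(p̂(1-p̂)/n) = √(0.325000×0.675000/200) = 0.03311910

Margin of error: E = z* × SE = 1.645 × 0.03311910 = 0.054481

Z-interval: p̂ ± E = 0.325000 ± 0.054481 = (0.270519, 0.379481)

Rounded to 4 decimal places:

(0.2705, 0.3795)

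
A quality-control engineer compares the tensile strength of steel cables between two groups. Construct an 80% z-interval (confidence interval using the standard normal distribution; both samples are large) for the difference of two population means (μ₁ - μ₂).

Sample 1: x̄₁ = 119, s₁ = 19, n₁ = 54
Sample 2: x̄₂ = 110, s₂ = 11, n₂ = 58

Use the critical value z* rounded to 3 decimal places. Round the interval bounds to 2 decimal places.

Both samples are large (n₁ = 54 ≥ 30, n₂ = 58 ≥ 30), so a z-interval for the difference of means applies.

Point estimate: x̄₁ - x̄₂ = 119 - 110 = 9

Standard error: SE = √(s₁²/n₁ + s₂²/n₂)
= √(19²/54 + 11²/58)
= √(6.685185 + 2.086207)
= 2.961654

For 80% confidence, z* = 1.282 (from standard normal table)
Margin of error: E = z* × SE = 1.282 × 2.961654 = 3.7968

Z-interval: (x̄₁ - x̄₂) ± E = 9 ± 3.7968 = (5.2032, 12.7968)

Rounded to 2 decimal places:

(5.20, 12.80)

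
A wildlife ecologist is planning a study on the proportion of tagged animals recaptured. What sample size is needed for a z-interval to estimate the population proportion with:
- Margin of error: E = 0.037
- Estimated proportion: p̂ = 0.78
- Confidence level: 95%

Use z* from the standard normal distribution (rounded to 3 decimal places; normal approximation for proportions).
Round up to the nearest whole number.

Using z* for proportion z-interval (normal approximation).

For 95% confidence, z* = 1.96 (from standard normal table)

Sample size formula for proportion z-interval: n = z*²p̂(1-p̂)/E²

n = 1.96² × 0.78 × 0.22 / 0.037²
  = 3.8416 × 0.1716 / 0.001369
  = 481.5329

Round up to the nearest whole number: n = 482

482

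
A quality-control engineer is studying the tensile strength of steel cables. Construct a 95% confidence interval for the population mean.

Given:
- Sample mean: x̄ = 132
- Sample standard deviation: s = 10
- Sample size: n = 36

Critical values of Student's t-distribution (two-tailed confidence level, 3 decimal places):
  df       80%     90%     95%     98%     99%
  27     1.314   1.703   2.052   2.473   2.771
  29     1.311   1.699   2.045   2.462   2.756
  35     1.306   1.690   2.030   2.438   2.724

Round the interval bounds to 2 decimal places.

The population standard deviation σ is unknown (only the sample standard deviation s is given), so use a t-interval with df = n - 1 = 36 - 1 = 35.

For 95% confidence with df = 35, t* = 2.030 (from t-table)

Standard error: SE = s/√n = 10/√36 = 1.666667

Margin of error: E = t* × SE = 2.030 × 1.666667 = 3.3833

T-interval: x̄ ± E = 132 ± 3.3833 = (128.6167, 135.3833)

Rounded to 2 decimal places:

(128.62, 135.38)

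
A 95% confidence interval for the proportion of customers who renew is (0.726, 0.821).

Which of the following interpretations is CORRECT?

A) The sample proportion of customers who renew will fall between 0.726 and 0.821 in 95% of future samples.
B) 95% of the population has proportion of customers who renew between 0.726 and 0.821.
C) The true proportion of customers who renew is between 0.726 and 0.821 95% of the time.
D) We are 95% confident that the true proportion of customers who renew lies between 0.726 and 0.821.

A confidence interval represents our confidence in the procedure, not a probability statement about the parameter.

Key concept: If we repeated this sampling process many times and computed a 95% CI each time, about 95% of those intervals would contain the true population parameter.

For this specific interval (0.726, 0.821):
- Midpoint (point estimate): 0.7735
- Margin of error: 0.0475

The correct interpretation is the one stating confidence that the true parameter lies in the interval — option D.

D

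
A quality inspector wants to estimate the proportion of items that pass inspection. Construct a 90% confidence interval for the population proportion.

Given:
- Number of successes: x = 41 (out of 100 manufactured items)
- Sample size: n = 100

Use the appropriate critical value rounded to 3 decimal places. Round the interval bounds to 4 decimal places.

Sample proportion: p̂ = 41/100 = 0.410000

Check conditions for normal approximation:
  np̂ = 41 ≥ 10 ✓
  n(1-p̂) = 59 ≥ 10 ✓

The sample is large enough, so use a z-interval (normal approximation) for the proportion.

For 90% confidence, z* = 1.645 (from standard normal table)

Standard error: SE = √(p̂(1-p̂)/n) = √(0.410000×0.590000/100) = 0.04918333

Margin of error: E = z* × SE = 1.645 × 0.04918333 = 0.080907

Z-interval: p̂ ± E = 0.410000 ± 0.080907 = (0.329093, 0.490907)

Rounded to 4 decimal places:

(0.3291, 0.4909)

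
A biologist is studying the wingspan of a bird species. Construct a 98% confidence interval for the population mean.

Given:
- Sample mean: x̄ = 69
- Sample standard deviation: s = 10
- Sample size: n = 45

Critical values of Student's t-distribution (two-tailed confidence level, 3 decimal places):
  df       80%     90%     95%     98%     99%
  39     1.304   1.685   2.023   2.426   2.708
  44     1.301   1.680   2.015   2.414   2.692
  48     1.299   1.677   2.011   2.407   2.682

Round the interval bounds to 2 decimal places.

The population standard deviation σ is unknown (only the sample standard deviation s is given), so use a t-interval with df = n - 1 = 45 - 1 = 44.

For 98% confidence with df = 44, t* = 2.414 (from t-table)

Standard error: SE = s/√n = 10/√45 = 1.490712

Margin of error: E = t* × SE = 2.414 × 1.490712 = 3.5986

T-interval: x̄ ± E = 69 ± 3.5986 = (65.4014, 72.5986)

Rounded to 2 decimal places:

(65.40, 72.60)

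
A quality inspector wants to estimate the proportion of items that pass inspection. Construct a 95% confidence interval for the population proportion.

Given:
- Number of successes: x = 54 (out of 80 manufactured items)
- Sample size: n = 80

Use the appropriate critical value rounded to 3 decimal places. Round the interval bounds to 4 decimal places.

Sample proportion: p̂ = 54/80 = 0.675000

Check conditions for normal approximation:
  np̂ = 54 ≥ 10 ✓
  n(1-p̂) = 26 ≥ 10 ✓

The sample is large enough, so use a z-interval (normal approximation) for the proportion.

For 95% confidence, z* = 1.96 (from standard normal table)

Standard error: SE = √(p̂(1-p̂)/n) = √(0.675000×0.325000/80) = 0.05236590

Margin of error: E = z* × SE = 1.96 × 0.05236590 = 0.102637

Z-interval: p̂ ± E = 0.675000 ± 0.102637 = (0.572363, 0.777637)

Rounded to 4 decimal places:

(0.5724, 0.7776)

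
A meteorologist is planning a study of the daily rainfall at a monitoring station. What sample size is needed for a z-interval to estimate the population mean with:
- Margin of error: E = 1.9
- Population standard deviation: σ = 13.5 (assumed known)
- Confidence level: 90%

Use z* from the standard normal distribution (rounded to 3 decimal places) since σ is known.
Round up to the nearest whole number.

Using z* since population σ is known (z-interval formula).

For 90% confidence, z* = 1.645 (from standard normal table)

Sample size formula for z-interval: n = (z*σ/E)²

n = (1.645 × 13.5 / 1.9)²
  = (11.688158)²
  = 136.6130

Round up to the nearest whole number: n = 137

137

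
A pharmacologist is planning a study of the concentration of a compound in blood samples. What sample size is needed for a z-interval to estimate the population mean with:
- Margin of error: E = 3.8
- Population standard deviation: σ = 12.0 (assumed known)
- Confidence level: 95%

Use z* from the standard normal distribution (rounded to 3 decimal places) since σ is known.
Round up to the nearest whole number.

Using z* since population σ is known (z-interval formula).

For 95% confidence, z* = 1.96 (from standard normal table)

Sample size formula for z-interval: n = (z*σ/E)²

n = (1.96 × 12.0 / 3.8)²
  = (6.189474)²
  = 38.3096

Round up to the nearest whole number: n = 39

39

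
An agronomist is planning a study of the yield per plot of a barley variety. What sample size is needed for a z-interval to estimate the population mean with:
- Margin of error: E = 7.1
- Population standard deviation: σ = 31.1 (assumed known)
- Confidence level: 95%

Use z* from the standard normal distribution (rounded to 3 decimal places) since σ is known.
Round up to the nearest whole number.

Using z* since population σ is known (z-interval formula).

For 95% confidence, z* = 1.96 (from standard normal table)

Sample size formula for z-interval: n = (z*σ/E)²

n = (1.96 × 31.1 / 7.1)²
  = (8.585352)²
  = 73.7083

Round up to the nearest whole number: n = 74

74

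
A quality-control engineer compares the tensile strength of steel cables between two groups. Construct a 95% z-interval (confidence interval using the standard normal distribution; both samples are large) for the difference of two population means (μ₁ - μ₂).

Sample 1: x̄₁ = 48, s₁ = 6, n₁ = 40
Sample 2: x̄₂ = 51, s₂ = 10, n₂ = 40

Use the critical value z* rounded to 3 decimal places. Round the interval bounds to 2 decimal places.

Both samples are large (n₁ = 40 ≥ 30, n₂ = 40 ≥ 30), so a z-interval for the difference of means applies.

Point estimate: x̄₁ - x̄₂ = 48 - 51 = -3

Standard error: SE = √(s₁²/n₁ + s₂²/n₂)
= √(6²/40 + 10²/40)
= √(0.900000 + 2.500000)
= 1.843909

For 95% confidence, z* = 1.96 (from standard normal table)
Margin of error: E = z* × SE = 1.96 × 1.843909 = 3.6141

Z-interval: (x̄₁ - x̄₂) ± E = -3 ± 3.6141 = (-6.6141, 0.6141)

Rounded to 2 decimal places:

(-6.61, 0.61)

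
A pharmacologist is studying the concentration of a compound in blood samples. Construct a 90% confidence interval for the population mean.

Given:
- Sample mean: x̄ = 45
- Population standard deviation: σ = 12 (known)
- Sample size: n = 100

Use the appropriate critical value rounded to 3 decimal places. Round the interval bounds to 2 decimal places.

The population standard deviation σ is known, so use a z-interval (standard normal critical value).

For 90% confidence, z* = 1.645 (from standard normal table)

Standard error: SE = σ/√n = 12/√100 = 1.200000

Margin of error: E = z* × SE = 1.645 × 1.200000 = 1.9740

Z-interval: x̄ ± E = 45 ± 1.9740 = (43.0260, 46.9740)

Rounded to 2 decimal places:

(43.03, 46.97)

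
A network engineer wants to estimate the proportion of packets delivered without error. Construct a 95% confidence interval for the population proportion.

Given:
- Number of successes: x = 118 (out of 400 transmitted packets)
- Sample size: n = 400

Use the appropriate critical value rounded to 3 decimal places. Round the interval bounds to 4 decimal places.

Sample proportion: p̂ = 118/400 = 0.295000

Check conditions for normal approximation:
  np̂ = 118 ≥ 10 ✓
  n(1-p̂) = 282 ≥ 10 ✓

The sample is large enough, so use a z-interval (normal approximation) for the proportion.

For 95% confidence, z* = 1.96 (from standard normal table)

Standard error: SE = √(p̂(1-p̂)/n) = √(0.295000×0.705000/400) = 0.02280214

Margin of error: E = z* × SE = 1.96 × 0.02280214 = 0.044692

Z-interval: p̂ ± E = 0.295000 ± 0.044692 = (0.250308, 0.339692)

Rounded to 4 decimal places:

(0.2503, 0.3397)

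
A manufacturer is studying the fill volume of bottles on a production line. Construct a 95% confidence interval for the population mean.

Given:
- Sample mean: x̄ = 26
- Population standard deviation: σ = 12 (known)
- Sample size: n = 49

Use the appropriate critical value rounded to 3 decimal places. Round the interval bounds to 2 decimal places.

The population standard deviation σ is known, so use a z-interval (standard normal critical value).

For 95% confidence, z* = 1.96 (from standard normal table)

Standard error: SE = σ/√n = 12/√49 = 1.714286

Margin of error: E = z* × SE = 1.96 × 1.714286 = 3.3600

Z-interval: x̄ ± E = 26 ± 3.3600 = (22.6400, 29.3600)

Rounded to 2 decimal places:

(22.64, 29.36)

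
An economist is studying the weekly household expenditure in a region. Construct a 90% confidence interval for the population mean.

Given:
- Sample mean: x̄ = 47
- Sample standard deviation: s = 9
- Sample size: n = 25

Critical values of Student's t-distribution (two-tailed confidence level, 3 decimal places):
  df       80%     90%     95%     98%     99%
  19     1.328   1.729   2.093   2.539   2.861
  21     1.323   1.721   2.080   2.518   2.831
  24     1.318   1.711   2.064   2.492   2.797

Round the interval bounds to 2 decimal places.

The population standard deviation σ is unknown (only the sample standard deviation s is given), so use a t-interval with df = n - 1 = 25 - 1 = 24.

For 90% confidence with df = 24, t* = 1.711 (from t-table)

Standard error: SE = s/√n = 9/√25 = 1.800000

Margin of error: E = t* × SE = 1.711 × 1.800000 = 3.0798

T-interval: x̄ ± E = 47 ± 3.0798 = (43.9202, 50.0798)

Rounded to 2 decimal places:

(43.92, 50.08)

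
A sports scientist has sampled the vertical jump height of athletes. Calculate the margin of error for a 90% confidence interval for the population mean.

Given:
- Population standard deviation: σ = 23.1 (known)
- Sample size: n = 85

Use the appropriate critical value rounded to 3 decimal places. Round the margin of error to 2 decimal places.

The population standard deviation σ is known, so use the z-interval margin of error formula.

For 90% confidence, z* = 1.645 (from standard normal table)

Margin of error formula for z-interval: E = z* × σ/√n

E = 1.645 × 23.1/√85
  = 1.645 × 2.505547
  = 4.1216

Rounded to 2 decimal places:

4.12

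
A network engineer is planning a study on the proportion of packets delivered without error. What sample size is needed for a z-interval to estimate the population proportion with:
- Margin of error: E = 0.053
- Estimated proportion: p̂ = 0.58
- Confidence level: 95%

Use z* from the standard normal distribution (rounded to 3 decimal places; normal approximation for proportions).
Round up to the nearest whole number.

Using z* for proportion z-interval (normal approximation).

For 95% confidence, z* = 1.96 (from standard normal table)

Sample size formula for proportion z-interval: n = z*²p̂(1-p̂)/E²

n = 1.96² × 0.58 × 0.42 / 0.053²
  = 3.8416 × 0.2436 / 0.002809
  = 333.1484

Round up to the nearest whole number: n = 334

334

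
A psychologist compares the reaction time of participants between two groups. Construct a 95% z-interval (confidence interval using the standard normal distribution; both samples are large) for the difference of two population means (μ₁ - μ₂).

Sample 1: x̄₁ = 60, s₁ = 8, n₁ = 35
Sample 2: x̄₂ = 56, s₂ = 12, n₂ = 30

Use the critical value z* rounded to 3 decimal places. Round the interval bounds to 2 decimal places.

Both samples are large (n₁ = 35 ≥ 30, n₂ = 30 ≥ 30), so a z-interval for the difference of means applies.

Point estimate: x̄₁ - x̄₂ = 60 - 56 = 4

Standard error: SE = √(s₁²/n₁ + s₂²/n₂)
= √(8²/35 + 12²/30)
= √(1.828571 + 4.800000)
= 2.574601

For 95% confidence, z* = 1.96 (from standard normal table)
Margin of error: E = z* × SE = 1.96 × 2.574601 = 5.0462

Z-interval: (x̄₁ - x̄₂) ± E = 4 ± 5.0462 = (-1.0462, 9.0462)

Rounded to 2 decimal places:

(-1.05, 9.05)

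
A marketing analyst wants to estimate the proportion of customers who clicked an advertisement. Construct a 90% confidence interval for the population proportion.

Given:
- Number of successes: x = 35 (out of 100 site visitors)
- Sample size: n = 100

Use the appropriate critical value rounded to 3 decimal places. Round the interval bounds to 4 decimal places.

Sample proportion: p̂ = 35/100 = 0.350000

Check conditions for normal approximation:
  np̂ = 35 ≥ 10 ✓
  n(1-p̂) = 65 ≥ 10 ✓

The sample is large enough, so use a z-interval (normal approximation) for the proportion.

For 90% confidence, z* = 1.645 (from standard normal table)

Standard error: SE = √(p̂(1-p̂)/n) = √(0.350000×0.650000/100) = 0.04769696

Margin of error: E = z* × SE = 1.645 × 0.04769696 = 0.078461

Z-interval: p̂ ± E = 0.350000 ± 0.078461 = (0.271539, 0.428461)

Rounded to 4 decimal places:

(0.2715, 0.4285)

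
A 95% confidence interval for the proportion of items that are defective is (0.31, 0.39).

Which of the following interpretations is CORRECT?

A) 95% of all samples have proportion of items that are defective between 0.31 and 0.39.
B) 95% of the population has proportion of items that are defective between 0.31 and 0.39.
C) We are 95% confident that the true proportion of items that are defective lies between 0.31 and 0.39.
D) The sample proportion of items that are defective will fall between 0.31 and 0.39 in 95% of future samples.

A confidence interval represents our confidence in the procedure, not a probability statement about the parameter.

Key concept: If we repeated this sampling process many times and computed a 95% CI each time, about 95% of those intervals would contain the true population parameter.

For this specific interval (0.31, 0.39):
- Midpoint (point estimate): 0.35
- Margin of error: 0.04

The correct interpretation is the one stating confidence that the true parameter lies in the interval — option C.

C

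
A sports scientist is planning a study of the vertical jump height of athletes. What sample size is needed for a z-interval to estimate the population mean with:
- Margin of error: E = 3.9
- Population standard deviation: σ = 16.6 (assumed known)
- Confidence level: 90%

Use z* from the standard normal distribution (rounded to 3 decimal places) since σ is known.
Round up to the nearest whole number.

Using z* since population σ is known (z-interval formula).

For 90% confidence, z* = 1.645 (from standard normal table)

Sample size formula for z-interval: n = (z*σ/E)²

n = (1.645 × 16.6 / 3.9)²
  = (7.001795)²
  = 49.0251

Round up to the nearest whole number: n = 50

50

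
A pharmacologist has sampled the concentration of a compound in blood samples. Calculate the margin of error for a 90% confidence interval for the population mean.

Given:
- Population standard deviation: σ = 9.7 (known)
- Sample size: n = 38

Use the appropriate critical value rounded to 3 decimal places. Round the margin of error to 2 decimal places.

The population standard deviation σ is known, so use the z-interval margin of error formula.

For 90% confidence, z* = 1.645 (from standard normal table)

Margin of error formula for z-interval: E = z* × σ/√n

E = 1.645 × 9.7/√38
  = 1.645 × 1.573548
  = 2.5885

Rounded to 2 decimal places:

2.59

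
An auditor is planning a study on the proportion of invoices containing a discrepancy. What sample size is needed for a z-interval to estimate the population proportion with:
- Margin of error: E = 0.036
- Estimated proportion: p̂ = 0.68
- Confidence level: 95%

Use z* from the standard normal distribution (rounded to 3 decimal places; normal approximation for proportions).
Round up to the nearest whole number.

Using z* for proportion z-interval (normal approximation).

For 95% confidence, z* = 1.96 (from standard normal table)

Sample size formula for proportion z-interval: n = z*²p̂(1-p̂)/E²

n = 1.96² × 0.68 × 0.32 / 0.036²
  = 3.8416 × 0.2176 / 0.001296
  = 645.0094

Round up to the nearest whole number: n = 646

646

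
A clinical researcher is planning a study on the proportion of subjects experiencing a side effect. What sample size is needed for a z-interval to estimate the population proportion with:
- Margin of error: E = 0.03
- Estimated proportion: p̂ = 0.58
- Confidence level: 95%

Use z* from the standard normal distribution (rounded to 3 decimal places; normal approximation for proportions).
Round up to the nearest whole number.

Using z* for proportion z-interval (normal approximation).

For 95% confidence, z* = 1.96 (from standard normal table)

Sample size formula for proportion z-interval: n = z*²p̂(1-p̂)/E²

n = 1.96² × 0.58 × 0.42 / 0.03²
  = 3.8416 × 0.2436 / 0.0009
  = 1039.7931

Round up to the nearest whole number: n = 1040

1040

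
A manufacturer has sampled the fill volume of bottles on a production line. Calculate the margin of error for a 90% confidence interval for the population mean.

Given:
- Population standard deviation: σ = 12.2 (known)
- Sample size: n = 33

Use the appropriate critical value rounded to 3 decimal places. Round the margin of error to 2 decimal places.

The population standard deviation σ is known, so use the z-interval margin of error formula.

For 90% confidence, z* = 1.645 (from standard normal table)

Margin of error formula for z-interval: E = z* × σ/√n

E = 1.645 × 12.2/√33
  = 1.645 × 2.123747
  = 3.4936

Rounded to 2 decimal places:

3.49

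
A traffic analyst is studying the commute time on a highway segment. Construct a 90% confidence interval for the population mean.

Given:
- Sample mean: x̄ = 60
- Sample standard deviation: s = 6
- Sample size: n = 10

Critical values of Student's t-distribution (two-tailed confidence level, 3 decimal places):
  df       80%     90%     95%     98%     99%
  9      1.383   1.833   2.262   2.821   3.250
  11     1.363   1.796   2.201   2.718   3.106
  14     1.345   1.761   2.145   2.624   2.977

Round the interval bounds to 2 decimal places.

The population standard deviation σ is unknown (only the sample standard deviation s is given), so use a t-interval with df = n - 1 = 10 - 1 = 9.

For 90% confidence with df = 9, t* = 1.833 (from t-table)

Standard error: SE = s/√n = 6/√10 = 1.897367

Margin of error: E = t* × SE = 1.833 × 1.897367 = 3.4779

T-interval: x̄ ± E = 60 ± 3.4779 = (56.5221, 63.4779)

Rounded to 2 decimal places:

(56.52, 63.48)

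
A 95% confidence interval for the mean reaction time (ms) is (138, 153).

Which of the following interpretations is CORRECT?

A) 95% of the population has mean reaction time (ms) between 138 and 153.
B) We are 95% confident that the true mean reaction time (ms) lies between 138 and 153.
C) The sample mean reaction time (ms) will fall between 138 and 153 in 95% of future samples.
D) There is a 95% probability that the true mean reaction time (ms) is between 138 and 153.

A confidence interval represents our confidence in the procedure, not a probability statement about the parameter.

Key concept: If we repeated this sampling process many times and computed a 95% CI each time, about 95% of those intervals would contain the true population parameter.

For this specific interval (138, 153):
- Midpoint (point estimate): 145.5
- Margin of error: 7.5

The correct interpretation is the one stating confidence that the true parameter lies in the interval — option B.

B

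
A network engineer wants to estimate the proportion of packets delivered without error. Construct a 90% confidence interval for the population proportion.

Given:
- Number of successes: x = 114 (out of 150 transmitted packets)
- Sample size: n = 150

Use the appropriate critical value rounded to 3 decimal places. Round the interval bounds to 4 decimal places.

Sample proportion: p̂ = 114/150 = 0.760000

Check conditions for normal approximation:
  np̂ = 114 ≥ 10 ✓
  n(1-p̂) = 36 ≥ 10 ✓

The sample is large enough, so use a z-interval (normal approximation) for the proportion.

For 90% confidence, z* = 1.645 (from standard normal table)

Standard error: SE = √(p̂(1-p̂)/n) = √(0.760000×0.240000/150) = 0.03487119

Margin of error: E = z* × SE = 1.645 × 0.03487119 = 0.057363

Z-interval: p̂ ± E = 0.760000 ± 0.057363 = (0.702637, 0.817363)

Rounded to 4 decimal places:

(0.7026, 0.8174)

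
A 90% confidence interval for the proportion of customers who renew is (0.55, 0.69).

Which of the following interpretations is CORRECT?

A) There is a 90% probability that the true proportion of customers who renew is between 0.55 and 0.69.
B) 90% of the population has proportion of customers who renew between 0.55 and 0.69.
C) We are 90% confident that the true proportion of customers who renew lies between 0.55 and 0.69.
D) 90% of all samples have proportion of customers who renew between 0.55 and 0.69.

A confidence interval represents our confidence in the procedure, not a probability statement about the parameter.

Key concept: If we repeated this sampling process many times and computed a 90% CI each time, about 90% of those intervals would contain the true population parameter.

For this specific interval (0.55, 0.69):
- Midpoint (point estimate): 0.62
- Margin of error: 0.07

The correct interpretation is the one stating confidence that the true parameter lies in the interval — option C.

C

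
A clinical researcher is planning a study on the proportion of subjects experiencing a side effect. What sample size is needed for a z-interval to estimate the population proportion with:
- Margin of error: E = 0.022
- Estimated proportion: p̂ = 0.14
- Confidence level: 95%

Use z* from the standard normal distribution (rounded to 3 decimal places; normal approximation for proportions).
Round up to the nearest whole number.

Using z* for proportion z-interval (normal approximation).

For 95% confidence, z* = 1.96 (from standard normal table)

Sample size formula for proportion z-interval: n = z*²p̂(1-p̂)/E²

n = 1.96² × 0.14 × 0.86 / 0.022²
  = 3.8416 × 0.1204 / 0.000484
  = 955.6377

Round up to the nearest whole number: n = 956

956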